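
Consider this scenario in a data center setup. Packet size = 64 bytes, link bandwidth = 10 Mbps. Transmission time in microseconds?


Given: packet = 64 bytes, bandwidth = 10 Mbps
Packet in bits = 64 * 8 = 512 bits
Bandwidth = 10 * 10^6 = 10000000 bps
Time = 512 / 10000000 seconds
Time in us = 512 * 10^6 / 10000000 = 51.2

51.2


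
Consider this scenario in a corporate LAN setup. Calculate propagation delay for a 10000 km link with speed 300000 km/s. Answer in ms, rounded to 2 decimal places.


Given: distance = 10000 km, speed = 300000 km/s
Delay = distance / speed = 10000 / 300000 seconds
Delay in ms = 10000 * 1000 / 300000
Delay = 33.3333 ms
Rounded to 2 dp = 33.33 ms

33.33


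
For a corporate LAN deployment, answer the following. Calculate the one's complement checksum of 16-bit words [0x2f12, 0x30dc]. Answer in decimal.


Given words: [0x2f12, 0x30dc]
Step 1: Sum all words
Raw sum = 12050 + 12508 = 24558
One's complement = ~24558 & 0xFFFF = 40977

40977


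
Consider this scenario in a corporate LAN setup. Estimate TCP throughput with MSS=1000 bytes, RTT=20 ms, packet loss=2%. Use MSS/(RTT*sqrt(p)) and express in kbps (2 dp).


Given: MSS = 1000 bytes, RTT = 20 ms, loss = 2%
RTT in seconds = 20 / 1000 = 0.02
Loss rate = 2% = 0.02
sqrt(loss) = sqrt(0.02) = 0.141421356237
Throughput (bytes/s) = 1000 / (0.02 * 0.141421356237) = 353553.3906
Throughput (kbps) = 353553.3906 * 8 / 1000 = 2828.427125 -> 2828.43 kbps (2 dp)

2828.43


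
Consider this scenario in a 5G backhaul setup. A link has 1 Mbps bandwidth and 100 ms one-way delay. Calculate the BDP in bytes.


Given: bandwidth = 1 Mbps, delay = 100 ms
BDP in bits = 1 * 10^6 * 100 / 1000
BDP in bits = 100000
BDP in bytes = 100000 / 8 = 12500

12500


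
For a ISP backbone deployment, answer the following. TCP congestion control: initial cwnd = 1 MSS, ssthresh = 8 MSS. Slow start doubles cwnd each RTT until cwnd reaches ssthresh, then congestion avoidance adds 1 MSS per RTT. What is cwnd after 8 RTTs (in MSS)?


RTT 0: cwnd = 1 MSS (initial)
RTT 1: cwnd = 2 MSS (slow start, doubled)
RTT 2: cwnd = 4 MSS (slow start, doubled)
RTT 3: cwnd = 8 MSS (slow start, doubled)
RTT 4: cwnd = 9 MSS (congestion avoidance, +1)
RTT 5: cwnd = 10 MSS (congestion avoidance, +1)
RTT 6: cwnd = 11 MSS (congestion avoidance, +1)
RTT 7: cwnd = 12 MSS (congestion avoidance, +1)
RTT 8: cwnd = 13 MSS (congestion avoidance, +1)

13


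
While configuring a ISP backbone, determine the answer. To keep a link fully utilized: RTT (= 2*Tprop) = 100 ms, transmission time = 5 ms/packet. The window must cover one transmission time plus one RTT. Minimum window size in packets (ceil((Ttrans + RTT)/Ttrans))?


Given: Ttrans = 5 ms, RTT = 100 ms (= 2 * Tprop, Tprop = 50 ms)
Time until first ACK returns = Ttrans + RTT = 5 + 100 = 105 ms
Need W * Ttrans >= Ttrans + RTT  ->  W >= (Ttrans + RTT) / Ttrans
(Ttrans + RTT) / Ttrans = 105 / 5 = 21
W_min = ceil(21) = 21

21


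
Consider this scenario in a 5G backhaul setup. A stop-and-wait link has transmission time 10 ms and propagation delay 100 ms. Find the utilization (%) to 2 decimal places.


Given: Ttrans = 10 ms, Tprop = 100 ms
RTT = 2 * Tprop = 2 * 100 = 200 ms
U = Ttrans / (Ttrans + RTT)
U = 10 / (10 + 200)
U = 10 / 210 = 0.047619
U% = 4.76%

4.76


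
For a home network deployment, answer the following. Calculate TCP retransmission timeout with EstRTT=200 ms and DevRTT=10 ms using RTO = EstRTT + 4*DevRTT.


Given: EstRTT = 200 ms, DevRTT = 10 ms
Timeout = EstRTT + 4 * DevRTT
4 * DevRTT = 4 * 10 = 40
Timeout = 200 + 40 = 240 ms

240


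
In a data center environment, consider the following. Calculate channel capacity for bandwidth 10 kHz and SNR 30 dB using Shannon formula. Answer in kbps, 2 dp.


Given: B = 10 kHz, SNR = 30 dB
SNR linear = 10^(30/10) = 1000
1 + SNR = 1001
log2(1001) = 9.9672262588
C = 10 * 1000 * 9.9672262588 = 99672.2626 bps
C = 99.672263 kbps -> 99.67 kbps (2 dp)

99.67


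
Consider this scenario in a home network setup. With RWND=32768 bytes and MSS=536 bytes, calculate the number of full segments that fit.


Given: RWND = 32768 bytes, MSS = 536 bytes
Full segments = floor(RWND / MSS)
Full segments = floor(32768 / 536)
Full segments = floor(61.1343) = 61

61


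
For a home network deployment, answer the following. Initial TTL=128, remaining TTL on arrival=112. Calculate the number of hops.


Given: initial TTL = 128, received TTL = 112
Hops = initial TTL - received TTL
Hops = 128 - 112 = 16

16


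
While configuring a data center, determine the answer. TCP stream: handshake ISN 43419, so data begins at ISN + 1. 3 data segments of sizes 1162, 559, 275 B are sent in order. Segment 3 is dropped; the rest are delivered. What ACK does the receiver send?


SYN uses sequence number 43419; first data byte = ISN + 1 = 43420.
Segment 1: SEQ = 43420, len = 1162 B, covers [43420, 44581]
Segment 2: SEQ = 44582, len = 559 B, covers [44582, 45140]
Segment 3: SEQ = 45141, len = 275 B, covers [45141, 45415] [LOST]
In-order data received: bytes [43420, 45140] (segments 1..2).
Segment 3 missing -> gap begins at byte 45141.
Cumulative ACK = next expected in-order byte = 43420 + 1162 + 559 = 45141

45141


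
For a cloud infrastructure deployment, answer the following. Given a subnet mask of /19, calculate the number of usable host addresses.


Given: subnet mask /19
Host bits = 32 - 19 = 13
Total addresses = 2^13 = 8192
Usable hosts = 8192 - 2 (network + broadcast) = 8190

8190


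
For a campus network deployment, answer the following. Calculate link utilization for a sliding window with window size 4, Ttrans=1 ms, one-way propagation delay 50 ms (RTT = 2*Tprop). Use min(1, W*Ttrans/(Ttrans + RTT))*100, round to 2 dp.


Given: W = 4, Ttrans = 1 ms, RTT = 100 ms (= 2 * Tprop, Tprop = 50 ms)
Cycle time = Ttrans + RTT = 1 + 100 = 101 ms (first packet sent until its ACK returns)
W * Ttrans = 4 * 1 = 4 ms of sending per cycle
W * Ttrans / (Ttrans + RTT) = 4 / 101 = 0.039604
U = min(1, 0.039604) = 0.039604
U% = 3.96%

3.96


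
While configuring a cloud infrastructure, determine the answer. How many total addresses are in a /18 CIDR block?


Given: CIDR prefix /18
Host bits = 32 - 18 = 14
Total addresses = 2^14 = 16384

16384


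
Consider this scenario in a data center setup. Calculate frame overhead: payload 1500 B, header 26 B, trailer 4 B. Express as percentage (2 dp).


Given: payload = 1500 B, header = 26 B, trailer = 4 B
Overhead bytes = header + trailer = 26 + 4 = 30
Total frame = payload + overhead = 1500 + 30 = 1530
Overhead % = 30 / 1530 * 100 = 1.9608% -> 1.96% (2 dp)

1.96


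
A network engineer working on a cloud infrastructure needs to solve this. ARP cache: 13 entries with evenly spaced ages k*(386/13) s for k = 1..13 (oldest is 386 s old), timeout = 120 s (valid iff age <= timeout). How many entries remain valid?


Ages are k * 386/13 s for k = 1..13 (spacing = 29.6923 s).
Entry k is valid iff k * 386/13 <= 120 iff k <= 13 * 120 / 386 = 4.0415
n_valid = floor(4.0415) = 4
(n_stale = 13 - 4 = 9)

4


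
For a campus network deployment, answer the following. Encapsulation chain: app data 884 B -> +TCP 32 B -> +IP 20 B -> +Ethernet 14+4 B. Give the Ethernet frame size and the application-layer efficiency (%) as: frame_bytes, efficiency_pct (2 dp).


TCP segment = 884 + 32 = 916 B
IP packet = 916 + 20 = 936 B
Ethernet frame = 936 + 14 + 4 = 954 B
Efficiency = app / frame = 884 / 954 = 0.926625 = 92.6625% -> 92.66% (2 dp)

954, 92.66


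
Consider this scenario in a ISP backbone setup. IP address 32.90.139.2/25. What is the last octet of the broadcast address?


Given: IP = 32.90.139.2, prefix = /25
Host bits = 32 - 25 = 7
Network last octet = 2 AND mask = 0
Host part size = 2^7 - 1 = 127
Broadcast last octet = 0 OR 127 = 127

127


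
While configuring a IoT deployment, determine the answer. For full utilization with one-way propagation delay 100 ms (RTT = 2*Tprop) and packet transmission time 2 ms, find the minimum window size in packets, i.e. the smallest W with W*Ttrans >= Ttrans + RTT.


Given: Ttrans = 2 ms, RTT = 200 ms (= 2 * Tprop, Tprop = 100 ms)
Time until first ACK returns = Ttrans + RTT = 2 + 200 = 202 ms
Need W * Ttrans >= Ttrans + RTT  ->  W >= (Ttrans + RTT) / Ttrans
(Ttrans + RTT) / Ttrans = 202 / 2 = 101
W_min = ceil(101) = 101

101


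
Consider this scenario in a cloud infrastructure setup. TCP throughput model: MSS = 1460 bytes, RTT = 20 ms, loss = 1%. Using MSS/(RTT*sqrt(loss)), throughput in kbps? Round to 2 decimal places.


Given: MSS = 1460 bytes, RTT = 20 ms, loss = 1%
RTT in seconds = 20 / 1000 = 0.02
Loss rate = 1% = 0.01
sqrt(loss) = sqrt(0.01) = 0.1
Throughput (bytes/s) = 1460 / (0.02 * 0.1) = 730000.0000
Throughput (kbps) = 730000.0000 * 8 / 1000 = 5840.000000 -> 5840.00 kbps (2 dp)

5840.00


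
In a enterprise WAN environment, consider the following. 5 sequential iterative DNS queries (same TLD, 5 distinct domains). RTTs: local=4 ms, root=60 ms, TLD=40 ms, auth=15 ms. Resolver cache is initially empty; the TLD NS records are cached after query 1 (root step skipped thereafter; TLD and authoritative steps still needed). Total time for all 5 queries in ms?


Lookup 1 (cold cache): local + root + TLD + auth = 4 + 60 + 40 + 15 = 119 ms
Lookups 2..5 (TLD NS cached -> skip root; new domain -> still ask TLD and auth): local + TLD + auth = 4 + 40 + 15 = 59 ms each
Remaining 4 lookups: 4 * 59 = 236 ms
Total = 119 + 236 = 355 ms

355


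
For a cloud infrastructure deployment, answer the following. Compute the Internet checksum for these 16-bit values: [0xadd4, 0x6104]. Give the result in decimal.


Given words: [0xadd4, 0x6104]
Step 1: Sum all words
Raw sum = 44500 + 24836 = 69336
Step 2: Fold carry: (3800 + 1) = 3801
One's complement = ~3801 & 0xFFFF = 61734

61734


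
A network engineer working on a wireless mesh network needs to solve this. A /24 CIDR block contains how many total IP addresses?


Given: CIDR prefix /24
Host bits = 32 - 24 = 8
Total addresses = 2^8 = 256

256


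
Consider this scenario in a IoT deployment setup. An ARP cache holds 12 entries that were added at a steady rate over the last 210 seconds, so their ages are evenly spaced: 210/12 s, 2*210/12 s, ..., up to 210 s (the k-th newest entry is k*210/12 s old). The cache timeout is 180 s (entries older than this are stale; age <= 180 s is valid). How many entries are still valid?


Ages are k * 210/12 s for k = 1..12 (spacing = 17.5000 s).
Entry k is valid iff k * 210/12 <= 180 iff k <= 12 * 180 / 210 = 10.2857
n_valid = floor(10.2857) = 10
(n_stale = 12 - 10 = 2)

10


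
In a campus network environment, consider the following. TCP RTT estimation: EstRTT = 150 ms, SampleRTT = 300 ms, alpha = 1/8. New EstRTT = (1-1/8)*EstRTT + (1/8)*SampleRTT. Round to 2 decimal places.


Given: EstRTT = 150 ms, SampleRTT = 300 ms, alpha = 1/8
New EstRTT = (1 - alpha) * EstRTT + alpha * SampleRTT
(7/8) * 150 = 131.25
(1/8) * 300 = 37.5
New EstRTT = 131.25 + 37.5 = 168.75 ms -> 168.75 ms (2 dp)

168.75


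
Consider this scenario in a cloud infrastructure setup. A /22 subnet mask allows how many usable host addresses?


Given: subnet mask /22
Host bits = 32 - 22 = 10
Total addresses = 2^10 = 1024
Usable hosts = 1024 - 2 (network + broadcast) = 1022

1022


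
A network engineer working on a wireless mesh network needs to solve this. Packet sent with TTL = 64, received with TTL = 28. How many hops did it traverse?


Given: initial TTL = 64, received TTL = 28
Hops = initial TTL - received TTL
Hops = 64 - 28 = 36

36


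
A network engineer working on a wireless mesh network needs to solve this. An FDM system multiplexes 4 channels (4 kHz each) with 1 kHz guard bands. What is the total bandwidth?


Given: 4 channels, 4 kHz each, guard = 1 kHz
Channel bandwidth = 4 * 4 = 16 kHz
Guard bands = 3 gaps * 1 kHz = 3 kHz
Total = 16 + 3 = 19 kHz

19


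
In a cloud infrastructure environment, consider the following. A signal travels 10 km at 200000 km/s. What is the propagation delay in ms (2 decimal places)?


Given: distance = 10 km, speed = 200000 km/s
Delay = distance / speed = 10 / 200000 seconds
Delay in ms = 10 * 1000 / 200000
Delay = 0.0500 ms
Rounded to 2 dp = 0.05 ms

0.05


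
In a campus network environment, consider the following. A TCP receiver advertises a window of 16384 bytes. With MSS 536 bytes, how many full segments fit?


Given: RWND = 16384 bytes, MSS = 536 bytes
Full segments = floor(RWND / MSS)
Full segments = floor(16384 / 536)
Full segments = floor(30.5672) = 30

30


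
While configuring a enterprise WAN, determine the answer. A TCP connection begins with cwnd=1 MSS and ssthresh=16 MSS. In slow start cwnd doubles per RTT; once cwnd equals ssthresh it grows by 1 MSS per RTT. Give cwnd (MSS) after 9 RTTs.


RTT 0: cwnd = 1 MSS (initial)
RTT 1: cwnd = 2 MSS (slow start, doubled)
RTT 2: cwnd = 4 MSS (slow start, doubled)
RTT 3: cwnd = 8 MSS (slow start, doubled)
RTT 4: cwnd = 16 MSS (slow start, doubled)
RTT 5: cwnd = 17 MSS (congestion avoidance, +1)
RTT 6: cwnd = 18 MSS (congestion avoidance, +1)
RTT 7: cwnd = 19 MSS (congestion avoidance, +1)
RTT 8: cwnd = 20 MSS (congestion avoidance, +1)
RTT 9: cwnd = 21 MSS (congestion avoidance, +1)

21


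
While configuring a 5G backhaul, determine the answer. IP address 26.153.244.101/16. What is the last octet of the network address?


Given: IP = 26.153.244.101, prefix = /16
Subnet mask = 255.255.0.0
Last octet of IP: 101
Last octet of mask: 0
Network last octet = 101 AND 0 = 0

0


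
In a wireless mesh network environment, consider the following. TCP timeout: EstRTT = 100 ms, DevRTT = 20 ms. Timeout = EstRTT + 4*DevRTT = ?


Given: EstRTT = 100 ms, DevRTT = 20 ms
Timeout = EstRTT + 4 * DevRTT
4 * DevRTT = 4 * 20 = 80
Timeout = 100 + 80 = 180 ms

180


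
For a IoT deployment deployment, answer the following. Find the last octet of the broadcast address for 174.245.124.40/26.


Given: IP = 174.245.124.40, prefix = /26
Host bits = 32 - 26 = 6
Network last octet = 40 AND mask = 0
Host part size = 2^6 - 1 = 63
Broadcast last octet = 0 OR 63 = 63

63


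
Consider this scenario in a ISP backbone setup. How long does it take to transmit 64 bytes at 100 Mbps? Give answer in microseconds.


Given: packet = 64 bytes, bandwidth = 100 Mbps
Packet in bits = 64 * 8 = 512 bits
Bandwidth = 100 * 10^6 = 100000000 bps
Time = 512 / 100000000 seconds
Time in us = 512 * 10^6 / 100000000 = 5.12

5.12


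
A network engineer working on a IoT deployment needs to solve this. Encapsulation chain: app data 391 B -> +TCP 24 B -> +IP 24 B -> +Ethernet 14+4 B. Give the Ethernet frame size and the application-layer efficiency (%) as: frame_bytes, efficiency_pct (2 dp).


TCP segment = 391 + 24 = 415 B
IP packet = 415 + 24 = 439 B
Ethernet frame = 439 + 14 + 4 = 457 B
Efficiency = app / frame = 391 / 457 = 0.855580 = 85.5580% -> 85.56% (2 dp)

457, 85.56


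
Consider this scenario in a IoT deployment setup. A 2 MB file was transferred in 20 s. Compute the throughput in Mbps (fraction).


Given: file = 2 MB, time = 20 s
File in Mb = 2 * 8 = 16 Mb
Throughput = 16 / 20 Mbps
Throughput = 4/5 Mbps

4/5


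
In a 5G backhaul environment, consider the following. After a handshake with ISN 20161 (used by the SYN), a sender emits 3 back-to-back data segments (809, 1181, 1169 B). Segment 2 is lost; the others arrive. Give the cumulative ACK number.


SYN uses sequence number 20161; first data byte = ISN + 1 = 20162.
Segment 1: SEQ = 20162, len = 809 B, covers [20162, 20970]
Segment 2: SEQ = 20971, len = 1181 B, covers [20971, 22151] [LOST]
Segment 3: SEQ = 22152, len = 1169 B, covers [22152, 23320]
In-order data received: bytes [20162, 20970] (segments 1..1).
Segment 2 missing -> gap begins at byte 20971; later segments buffered out of order.
Cumulative ACK = next expected in-order byte = 20162 + 809 = 20971

20971


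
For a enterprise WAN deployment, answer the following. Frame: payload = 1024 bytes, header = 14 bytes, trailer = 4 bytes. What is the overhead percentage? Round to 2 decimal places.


Given: payload = 1024 B, header = 14 B, trailer = 4 B
Overhead bytes = header + trailer = 14 + 4 = 18
Total frame = payload + overhead = 1024 + 18 = 1042
Overhead % = 18 / 1042 * 100 = 1.7274% -> 1.73% (2 dp)

1.73


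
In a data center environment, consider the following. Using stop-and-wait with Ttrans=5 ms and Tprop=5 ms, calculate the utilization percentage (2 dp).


Given: Ttrans = 5 ms, Tprop = 5 ms
RTT = 2 * Tprop = 2 * 5 = 10 ms
U = Ttrans / (Ttrans + RTT)
U = 5 / (5 + 10)
U = 5 / 15 = 0.333333
U% = 33.33%

33.33


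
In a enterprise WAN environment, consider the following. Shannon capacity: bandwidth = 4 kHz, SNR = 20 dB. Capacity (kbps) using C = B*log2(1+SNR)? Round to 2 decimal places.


Given: B = 4 kHz, SNR = 20 dB
SNR linear = 10^(20/10) = 100
1 + SNR = 101
log2(101) = 6.6582114828
C = 4 * 1000 * 6.6582114828 = 26632.8459 bps
C = 26.632846 kbps -> 26.63 kbps (2 dp)

26.63


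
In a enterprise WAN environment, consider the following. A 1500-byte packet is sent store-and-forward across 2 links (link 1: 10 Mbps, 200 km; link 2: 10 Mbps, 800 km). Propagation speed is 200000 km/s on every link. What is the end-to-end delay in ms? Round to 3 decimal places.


Packet = 1500 bytes = 12000 bits. Store-and-forward: sum (t_trans + t_prop) per link.
Link 1: t_trans = 12000/(10*10^6) s = 1.2000 ms; t_prop = 200/200000 s = 1.0000 ms; subtotal = 2.2000 ms
Link 2: t_trans = 12000/(10*10^6) s = 1.2000 ms; t_prop = 800/200000 s = 4.0000 ms; subtotal = 5.2000 ms
End-to-end = 2.2000 + 5.2000 = 7.4000 ms -> 7.400 ms (3 dp)

7.400


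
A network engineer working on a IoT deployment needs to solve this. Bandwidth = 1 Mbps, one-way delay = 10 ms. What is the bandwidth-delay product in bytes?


Given: bandwidth = 1 Mbps, delay = 10 ms
BDP in bits = 1 * 10^6 * 10 / 1000
BDP in bits = 10000
BDP in bytes = 10000 / 8 = 1250

1250


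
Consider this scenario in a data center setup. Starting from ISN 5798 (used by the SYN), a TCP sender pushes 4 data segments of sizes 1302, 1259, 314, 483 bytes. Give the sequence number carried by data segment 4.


The SYN occupies sequence number ISN = 5798, so the first data byte is ISN + 1 = 5799.
SEQ of data segment i = (ISN + 1) + sum of payload sizes of segments 1..i-1.
Segment 1: SEQ = 5799, payload = 1302 bytes
Segment 2: SEQ = 7101, payload = 1259 bytes
Segment 3: SEQ = 8360, payload = 314 bytes
Segment 4: SEQ = 8674, payload = 483 bytes
SEQ of segment 4 = 5799 + 1302 + 1259 + 314 = 8674

8674


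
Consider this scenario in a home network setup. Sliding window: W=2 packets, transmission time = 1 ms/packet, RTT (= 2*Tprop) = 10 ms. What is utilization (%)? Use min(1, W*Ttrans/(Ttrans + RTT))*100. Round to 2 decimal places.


Given: W = 2, Ttrans = 1 ms, RTT = 10 ms (= 2 * Tprop, Tprop = 5 ms)
Cycle time = Ttrans + RTT = 1 + 10 = 11 ms (first packet sent until its ACK returns)
W * Ttrans = 2 * 1 = 2 ms of sending per cycle
W * Ttrans / (Ttrans + RTT) = 2 / 11 = 0.181818
U = min(1, 0.181818) = 0.181818
U% = 18.18%

18.18


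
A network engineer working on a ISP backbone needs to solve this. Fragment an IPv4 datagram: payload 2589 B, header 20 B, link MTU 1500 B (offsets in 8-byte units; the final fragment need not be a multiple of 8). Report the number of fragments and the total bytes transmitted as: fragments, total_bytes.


Max data per non-final fragment = floor((MTU - header)/8)*8 = floor((1500 - 20)/8)*8 = floor(1480/8)*8 = 1480 B
Final fragment needs no 8-byte alignment: it can carry up to MTU - header = 1480 B
Non-final fragments needed = ceil((payload - 1480) / 1480) = ceil(1109/1480) = ceil(0.7493) = 1
Number of fragments = 1 + 1 = 2
Fragment sizes (data): 1 * 1480 B + 1109 B (last, 1109 <= 1480 OK)
Total bytes sent = payload + n_frags * header = 2589 + 2*20 = 2589 + 40 = 2629 B

2, 2629


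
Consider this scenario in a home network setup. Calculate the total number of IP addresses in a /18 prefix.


Given: CIDR prefix /18
Host bits = 32 - 18 = 14
Total addresses = 2^14 = 16384

16384


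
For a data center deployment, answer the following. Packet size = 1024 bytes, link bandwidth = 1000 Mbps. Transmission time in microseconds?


Given: packet = 1024 bytes, bandwidth = 1000 Mbps
Packet in bits = 1024 * 8 = 8192 bits
Bandwidth = 1000 * 10^6 = 1000000000 bps
Time = 8192 / 1000000000 seconds
Time in us = 8192 * 10^6 / 1000000000 = 8.192

8.192


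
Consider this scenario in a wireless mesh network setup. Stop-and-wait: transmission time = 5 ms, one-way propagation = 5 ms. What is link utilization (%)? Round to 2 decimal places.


Given: Ttrans = 5 ms, Tprop = 5 ms
RTT = 2 * Tprop = 2 * 5 = 10 ms
U = Ttrans / (Ttrans + RTT)
U = 5 / (5 + 10)
U = 5 / 15 = 0.333333
U% = 33.33%

33.33


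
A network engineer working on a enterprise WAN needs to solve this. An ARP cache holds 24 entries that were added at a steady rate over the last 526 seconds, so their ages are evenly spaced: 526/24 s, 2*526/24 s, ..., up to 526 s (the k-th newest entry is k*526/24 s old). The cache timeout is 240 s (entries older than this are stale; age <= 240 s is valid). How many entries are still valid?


Ages are k * 526/24 s for k = 1..24 (spacing = 21.9167 s).
Entry k is valid iff k * 526/24 <= 240 iff k <= 24 * 240 / 526 = 10.9506
n_valid = floor(10.9506) = 10
(n_stale = 24 - 10 = 14)

10


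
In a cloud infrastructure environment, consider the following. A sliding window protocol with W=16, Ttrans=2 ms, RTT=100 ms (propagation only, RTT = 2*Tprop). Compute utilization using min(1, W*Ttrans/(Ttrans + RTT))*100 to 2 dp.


Given: W = 16, Ttrans = 2 ms, RTT = 100 ms (= 2 * Tprop, Tprop = 50 ms)
Cycle time = Ttrans + RTT = 2 + 100 = 102 ms (first packet sent until its ACK returns)
W * Ttrans = 16 * 2 = 32 ms of sending per cycle
W * Ttrans / (Ttrans + RTT) = 32 / 102 = 0.313725
U = min(1, 0.313725) = 0.313725
U% = 31.37%

31.37


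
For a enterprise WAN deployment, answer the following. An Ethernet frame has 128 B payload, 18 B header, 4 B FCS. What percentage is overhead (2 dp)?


Given: payload = 128 B, header = 18 B, trailer = 4 B
Overhead bytes = header + trailer = 18 + 4 = 22
Total frame = payload + overhead = 128 + 22 = 150
Overhead % = 22 / 150 * 100 = 14.6667% -> 14.67% (2 dp)

14.67


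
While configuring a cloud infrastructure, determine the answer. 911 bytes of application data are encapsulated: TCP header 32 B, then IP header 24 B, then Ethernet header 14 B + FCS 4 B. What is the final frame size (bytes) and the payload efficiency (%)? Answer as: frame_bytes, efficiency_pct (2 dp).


TCP segment = 911 + 32 = 943 B
IP packet = 943 + 24 = 967 B
Ethernet frame = 967 + 14 + 4 = 985 B
Efficiency = app / frame = 911 / 985 = 0.924873 = 92.4873% -> 92.49% (2 dp)

985, 92.49


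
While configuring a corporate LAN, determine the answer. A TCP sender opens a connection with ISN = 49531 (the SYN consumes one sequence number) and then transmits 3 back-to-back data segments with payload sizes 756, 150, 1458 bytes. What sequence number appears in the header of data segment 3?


The SYN occupies sequence number ISN = 49531, so the first data byte is ISN + 1 = 49532.
SEQ of data segment i = (ISN + 1) + sum of payload sizes of segments 1..i-1.
Segment 1: SEQ = 49532, payload = 756 bytes
Segment 2: SEQ = 50288, payload = 150 bytes
Segment 3: SEQ = 50438, payload = 1458 bytes
SEQ of segment 3 = 49532 + 756 + 150 = 50438

50438


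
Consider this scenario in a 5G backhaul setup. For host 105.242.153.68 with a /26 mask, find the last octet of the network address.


Given: IP = 105.242.153.68, prefix = /26
Subnet mask = 255.255.255.192
Last octet of IP: 68
Last octet of mask: 192
Network last octet = 68 AND 192 = 64

64


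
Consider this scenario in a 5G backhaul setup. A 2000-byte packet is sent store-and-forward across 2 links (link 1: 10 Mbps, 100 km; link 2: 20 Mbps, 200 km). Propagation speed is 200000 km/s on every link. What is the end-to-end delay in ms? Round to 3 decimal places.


Packet = 2000 bytes = 16000 bits. Store-and-forward: sum (t_trans + t_prop) per link.
Link 1: t_trans = 16000/(10*10^6) s = 1.6000 ms; t_prop = 100/200000 s = 0.5000 ms; subtotal = 2.1000 ms
Link 2: t_trans = 16000/(20*10^6) s = 0.8000 ms; t_prop = 200/200000 s = 1.0000 ms; subtotal = 1.8000 ms
End-to-end = 2.1000 + 1.8000 = 3.9000 ms -> 3.900 ms (3 dp)

3.900


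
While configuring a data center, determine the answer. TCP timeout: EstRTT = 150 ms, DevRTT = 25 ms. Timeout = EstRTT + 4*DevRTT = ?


Given: EstRTT = 150 ms, DevRTT = 25 ms
Timeout = EstRTT + 4 * DevRTT
4 * DevRTT = 4 * 25 = 100
Timeout = 150 + 100 = 250 ms

250


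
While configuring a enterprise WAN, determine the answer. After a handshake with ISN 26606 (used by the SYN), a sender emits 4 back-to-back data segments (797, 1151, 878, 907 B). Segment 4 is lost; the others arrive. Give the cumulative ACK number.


SYN uses sequence number 26606; first data byte = ISN + 1 = 26607.
Segment 1: SEQ = 26607, len = 797 B, covers [26607, 27403]
Segment 2: SEQ = 27404, len = 1151 B, covers [27404, 28554]
Segment 3: SEQ = 28555, len = 878 B, covers [28555, 29432]
Segment 4: SEQ = 29433, len = 907 B, covers [29433, 30339] [LOST]
In-order data received: bytes [26607, 29432] (segments 1..3).
Segment 4 missing -> gap begins at byte 29433.
Cumulative ACK = next expected in-order byte = 26607 + 797 + 1151 + 878 = 29433

29433


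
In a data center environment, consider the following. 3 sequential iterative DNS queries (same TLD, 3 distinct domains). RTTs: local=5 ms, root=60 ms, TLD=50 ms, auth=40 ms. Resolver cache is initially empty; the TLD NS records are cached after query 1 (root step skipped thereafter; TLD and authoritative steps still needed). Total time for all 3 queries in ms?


Lookup 1 (cold cache): local + root + TLD + auth = 5 + 60 + 50 + 40 = 155 ms
Lookups 2..3 (TLD NS cached -> skip root; new domain -> still ask TLD and auth): local + TLD + auth = 5 + 50 + 40 = 95 ms each
Remaining 2 lookups: 2 * 95 = 190 ms
Total = 155 + 190 = 345 ms

345


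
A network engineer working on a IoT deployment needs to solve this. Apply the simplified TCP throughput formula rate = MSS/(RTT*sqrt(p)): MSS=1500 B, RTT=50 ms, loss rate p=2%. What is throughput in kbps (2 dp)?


Given: MSS = 1500 bytes, RTT = 50 ms, loss = 2%
RTT in seconds = 50 / 1000 = 0.05
Loss rate = 2% = 0.02
sqrt(loss) = sqrt(0.02) = 0.141421356237
Throughput (bytes/s) = 1500 / (0.05 * 0.141421356237) = 212132.0344
Throughput (kbps) = 212132.0344 * 8 / 1000 = 1697.056275 -> 1697.06 kbps (2 dp)

1697.06


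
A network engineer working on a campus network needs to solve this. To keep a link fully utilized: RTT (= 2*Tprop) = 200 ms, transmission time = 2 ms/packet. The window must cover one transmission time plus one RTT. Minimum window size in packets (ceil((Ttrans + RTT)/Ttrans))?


Given: Ttrans = 2 ms, RTT = 200 ms (= 2 * Tprop, Tprop = 100 ms)
Time until first ACK returns = Ttrans + RTT = 2 + 200 = 202 ms
Need W * Ttrans >= Ttrans + RTT  ->  W >= (Ttrans + RTT) / Ttrans
(Ttrans + RTT) / Ttrans = 202 / 2 = 101
W_min = ceil(101) = 101

101


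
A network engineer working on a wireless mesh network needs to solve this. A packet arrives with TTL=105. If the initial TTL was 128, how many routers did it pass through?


Given: initial TTL = 128, received TTL = 105
Hops = initial TTL - received TTL
Hops = 128 - 105 = 23

23


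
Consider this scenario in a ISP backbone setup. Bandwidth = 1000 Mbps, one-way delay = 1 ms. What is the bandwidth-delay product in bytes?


Given: bandwidth = 1000 Mbps, delay = 1 ms
BDP in bits = 1000 * 10^6 * 1 / 1000
BDP in bits = 1000000
BDP in bytes = 1000000 / 8 = 125000

125000


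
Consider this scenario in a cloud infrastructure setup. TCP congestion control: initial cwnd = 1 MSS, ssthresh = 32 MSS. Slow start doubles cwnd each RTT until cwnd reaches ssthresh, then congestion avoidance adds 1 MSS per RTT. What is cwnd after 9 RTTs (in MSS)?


RTT 0: cwnd = 1 MSS (initial)
RTT 1: cwnd = 2 MSS (slow start, doubled)
RTT 2: cwnd = 4 MSS (slow start, doubled)
RTT 3: cwnd = 8 MSS (slow start, doubled)
RTT 4: cwnd = 16 MSS (slow start, doubled)
RTT 5: cwnd = 32 MSS (slow start, doubled)
RTT 6: cwnd = 33 MSS (congestion avoidance, +1)
RTT 7: cwnd = 34 MSS (congestion avoidance, +1)
RTT 8: cwnd = 35 MSS (congestion avoidance, +1)
RTT 9: cwnd = 36 MSS (congestion avoidance, +1)

36


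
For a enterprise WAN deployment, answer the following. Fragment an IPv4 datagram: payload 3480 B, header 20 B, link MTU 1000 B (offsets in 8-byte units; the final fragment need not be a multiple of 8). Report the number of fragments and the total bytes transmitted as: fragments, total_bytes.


Max data per non-final fragment = floor((MTU - header)/8)*8 = floor((1000 - 20)/8)*8 = floor(980/8)*8 = 976 B
Final fragment needs no 8-byte alignment: it can carry up to MTU - header = 980 B
Non-final fragments needed = ceil((payload - 980) / 976) = ceil(2500/976) = ceil(2.5615) = 3
Number of fragments = 3 + 1 = 4
Fragment sizes (data): 3 * 976 B + 552 B (last, 552 <= 980 OK)
Total bytes sent = payload + n_frags * header = 3480 + 4*20 = 3480 + 80 = 3560 B

4, 3560


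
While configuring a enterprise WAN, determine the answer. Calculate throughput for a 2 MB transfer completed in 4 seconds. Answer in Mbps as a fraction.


Given: file = 2 MB, time = 4 s
File in Mb = 2 * 8 = 16 Mb
Throughput = 16 / 4 Mbps
Throughput = 4 Mbps

4


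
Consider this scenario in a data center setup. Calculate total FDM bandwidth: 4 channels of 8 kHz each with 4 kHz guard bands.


Given: 4 channels, 8 kHz each, guard = 4 kHz
Channel bandwidth = 4 * 8 = 32 kHz
Guard bands = 3 gaps * 4 kHz = 12 kHz
Total = 32 + 12 = 44 kHz

44


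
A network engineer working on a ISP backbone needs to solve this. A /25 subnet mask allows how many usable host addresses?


Given: subnet mask /25
Host bits = 32 - 25 = 7
Total addresses = 2^7 = 128
Usable hosts = 128 - 2 (network + broadcast) = 126

126


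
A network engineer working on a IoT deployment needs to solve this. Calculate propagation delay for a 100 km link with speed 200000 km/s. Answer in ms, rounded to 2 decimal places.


Given: distance = 100 km, speed = 200000 km/s
Delay = distance / speed = 100 / 200000 seconds
Delay in ms = 100 * 1000 / 200000
Delay = 0.5000 ms
Rounded to 2 dp = 0.50 ms

0.50


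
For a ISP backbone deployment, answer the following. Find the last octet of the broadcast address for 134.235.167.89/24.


Given: IP = 134.235.167.89, prefix = /24
Host bits = 32 - 24 = 8
Network last octet = 89 AND mask = 0
Host part size = 2^8 - 1 = 255
Broadcast last octet = 0 OR 255 = 255

255


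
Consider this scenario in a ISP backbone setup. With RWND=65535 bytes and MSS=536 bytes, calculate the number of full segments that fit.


Given: RWND = 65535 bytes, MSS = 536 bytes
Full segments = floor(RWND / MSS)
Full segments = floor(65535 / 536)
Full segments = floor(122.2668) = 122

122


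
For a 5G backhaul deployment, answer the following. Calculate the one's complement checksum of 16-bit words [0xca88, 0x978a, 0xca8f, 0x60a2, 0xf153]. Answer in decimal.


Given words: [0xca88, 0x978a, 0xca8f, 0x60a2, 0xf153]
Step 1: Sum all words
Raw sum = 51848 + 38794 + 51855 + 24738 + 61779 = 229014
Step 2: Fold carry: (32406 + 3) = 32409
One's complement = ~32409 & 0xFFFF = 33126

33126


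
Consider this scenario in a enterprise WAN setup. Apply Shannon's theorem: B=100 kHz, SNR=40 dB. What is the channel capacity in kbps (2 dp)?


Given: B = 100 kHz, SNR = 40 dB
SNR linear = 10^(40/10) = 10000
1 + SNR = 10001
log2(10001) = 13.2878566418
C = 100 * 1000 * 13.2878566418 = 1328785.6642 bps
C = 1328.785664 kbps -> 1328.79 kbps (2 dp)

1328.79


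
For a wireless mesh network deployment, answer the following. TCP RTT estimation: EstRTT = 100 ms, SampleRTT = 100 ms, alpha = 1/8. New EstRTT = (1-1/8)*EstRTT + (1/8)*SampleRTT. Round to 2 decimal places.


Given: EstRTT = 100 ms, SampleRTT = 100 ms, alpha = 1/8
New EstRTT = (1 - alpha) * EstRTT + alpha * SampleRTT
(7/8) * 100 = 87.5
(1/8) * 100 = 12.5
New EstRTT = 87.5 + 12.5 = 100 ms -> 100.00 ms (2 dp)

100.00


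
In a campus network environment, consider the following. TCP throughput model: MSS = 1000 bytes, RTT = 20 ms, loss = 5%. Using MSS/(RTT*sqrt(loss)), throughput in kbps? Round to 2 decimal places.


Given: MSS = 1000 bytes, RTT = 20 ms, loss = 5%
RTT in seconds = 20 / 1000 = 0.02
Loss rate = 5% = 0.05
sqrt(loss) = sqrt(0.05) = 0.223606797750
Throughput (bytes/s) = 1000 / (0.02 * 0.223606797750) = 223606.7977
Throughput (kbps) = 223606.7977 * 8 / 1000 = 1788.854382 -> 1788.85 kbps (2 dp)

1788.85


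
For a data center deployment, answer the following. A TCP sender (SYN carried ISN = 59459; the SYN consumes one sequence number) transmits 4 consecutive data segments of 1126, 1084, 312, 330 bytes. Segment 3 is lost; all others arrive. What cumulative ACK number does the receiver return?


SYN uses sequence number 59459; first data byte = ISN + 1 = 59460.
Segment 1: SEQ = 59460, len = 1126 B, covers [59460, 60585]
Segment 2: SEQ = 60586, len = 1084 B, covers [60586, 61669]
Segment 3: SEQ = 61670, len = 312 B, covers [61670, 61981] [LOST]
Segment 4: SEQ = 61982, len = 330 B, covers [61982, 62311]
In-order data received: bytes [59460, 61669] (segments 1..2).
Segment 3 missing -> gap begins at byte 61670; later segments buffered out of order.
Cumulative ACK = next expected in-order byte = 59460 + 1126 + 1084 = 61670

61670


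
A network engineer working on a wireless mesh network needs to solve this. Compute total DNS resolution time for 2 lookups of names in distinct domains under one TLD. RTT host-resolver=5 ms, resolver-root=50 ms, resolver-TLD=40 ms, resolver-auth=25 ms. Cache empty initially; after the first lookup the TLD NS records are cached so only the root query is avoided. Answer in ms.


Lookup 1 (cold cache): local + root + TLD + auth = 5 + 50 + 40 + 25 = 120 ms
Lookups 2..2 (TLD NS cached -> skip root; new domain -> still ask TLD and auth): local + TLD + auth = 5 + 40 + 25 = 70 ms each
Remaining 1 lookups: 1 * 70 = 70 ms
Total = 120 + 70 = 190 ms

190


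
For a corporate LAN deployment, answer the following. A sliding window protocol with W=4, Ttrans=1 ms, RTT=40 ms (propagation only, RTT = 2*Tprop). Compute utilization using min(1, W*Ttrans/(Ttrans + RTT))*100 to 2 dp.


Given: W = 4, Ttrans = 1 ms, RTT = 40 ms (= 2 * Tprop, Tprop = 20 ms)
Cycle time = Ttrans + RTT = 1 + 40 = 41 ms (first packet sent until its ACK returns)
W * Ttrans = 4 * 1 = 4 ms of sending per cycle
W * Ttrans / (Ttrans + RTT) = 4 / 41 = 0.097561
U = min(1, 0.097561) = 0.097561
U% = 9.76%

9.76


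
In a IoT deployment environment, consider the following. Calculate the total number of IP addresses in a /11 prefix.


Given: CIDR prefix /11
Host bits = 32 - 11 = 21
Total addresses = 2^21 = 2097152

2097152


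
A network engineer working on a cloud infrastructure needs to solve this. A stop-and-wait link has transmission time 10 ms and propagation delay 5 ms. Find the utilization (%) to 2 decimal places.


Given: Ttrans = 10 ms, Tprop = 5 ms
RTT = 2 * Tprop = 2 * 5 = 10 ms
U = Ttrans / (Ttrans + RTT)
U = 10 / (10 + 10)
U = 10 / 20 = 0.5
U% = 50.00%

50.00


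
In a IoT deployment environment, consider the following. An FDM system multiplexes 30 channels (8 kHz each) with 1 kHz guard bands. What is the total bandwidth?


Given: 30 channels, 8 kHz each, guard = 1 kHz
Channel bandwidth = 30 * 8 = 240 kHz
Guard bands = 29 gaps * 1 kHz = 29 kHz
Total = 240 + 29 = 269 kHz

269


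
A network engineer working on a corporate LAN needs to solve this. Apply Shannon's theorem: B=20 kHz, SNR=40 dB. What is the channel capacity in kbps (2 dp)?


Given: B = 20 kHz, SNR = 40 dB
SNR linear = 10^(40/10) = 10000
1 + SNR = 10001
log2(10001) = 13.2878566418
C = 20 * 1000 * 13.2878566418 = 265757.1328 bps
C = 265.757133 kbps -> 265.76 kbps (2 dp)

265.76


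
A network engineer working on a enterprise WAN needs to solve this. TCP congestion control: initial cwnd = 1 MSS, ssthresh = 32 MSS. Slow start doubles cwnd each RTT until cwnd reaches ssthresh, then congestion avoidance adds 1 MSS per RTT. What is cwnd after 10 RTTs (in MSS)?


RTT 0: cwnd = 1 MSS (initial)
RTT 1: cwnd = 2 MSS (slow start, doubled)
RTT 2: cwnd = 4 MSS (slow start, doubled)
RTT 3: cwnd = 8 MSS (slow start, doubled)
RTT 4: cwnd = 16 MSS (slow start, doubled)
RTT 5: cwnd = 32 MSS (slow start, doubled)
RTT 6: cwnd = 33 MSS (congestion avoidance, +1)
RTT 7: cwnd = 34 MSS (congestion avoidance, +1)
RTT 8: cwnd = 35 MSS (congestion avoidance, +1)
RTT 9: cwnd = 36 MSS (congestion avoidance, +1)
RTT 10: cwnd = 37 MSS (congestion avoidance, +1)

37


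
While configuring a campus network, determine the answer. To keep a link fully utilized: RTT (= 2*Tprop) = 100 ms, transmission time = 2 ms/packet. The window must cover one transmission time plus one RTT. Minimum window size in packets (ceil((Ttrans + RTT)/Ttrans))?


Given: Ttrans = 2 ms, RTT = 100 ms (= 2 * Tprop, Tprop = 50 ms)
Time until first ACK returns = Ttrans + RTT = 2 + 100 = 102 ms
Need W * Ttrans >= Ttrans + RTT  ->  W >= (Ttrans + RTT) / Ttrans
(Ttrans + RTT) / Ttrans = 102 / 2 = 51
W_min = ceil(51) = 51

51


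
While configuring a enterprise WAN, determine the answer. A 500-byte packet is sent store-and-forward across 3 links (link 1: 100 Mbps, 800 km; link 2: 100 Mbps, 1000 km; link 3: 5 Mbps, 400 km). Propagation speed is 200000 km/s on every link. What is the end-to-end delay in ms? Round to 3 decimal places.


Packet = 500 bytes = 4000 bits. Store-and-forward: sum (t_trans + t_prop) per link.
Link 1: t_trans = 4000/(100*10^6) s = 0.0400 ms; t_prop = 800/200000 s = 4.0000 ms; subtotal = 4.0400 ms
Link 2: t_trans = 4000/(100*10^6) s = 0.0400 ms; t_prop = 1000/200000 s = 5.0000 ms; subtotal = 5.0400 ms
Link 3: t_trans = 4000/(5*10^6) s = 0.8000 ms; t_prop = 400/200000 s = 2.0000 ms; subtotal = 2.8000 ms
End-to-end = 4.0400 + 5.0400 + 2.8000 = 11.8800 ms -> 11.880 ms (3 dp)

11.880


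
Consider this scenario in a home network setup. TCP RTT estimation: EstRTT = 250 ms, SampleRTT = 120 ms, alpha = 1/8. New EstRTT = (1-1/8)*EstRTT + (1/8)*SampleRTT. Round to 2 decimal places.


Given: EstRTT = 250 ms, SampleRTT = 120 ms, alpha = 1/8
New EstRTT = (1 - alpha) * EstRTT + alpha * SampleRTT
(7/8) * 250 = 218.75
(1/8) * 120 = 15
New EstRTT = 218.75 + 15 = 233.75 ms -> 233.75 ms (2 dp)

233.75


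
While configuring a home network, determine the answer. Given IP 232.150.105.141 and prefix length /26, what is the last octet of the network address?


Given: IP = 232.150.105.141, prefix = /26
Subnet mask = 255.255.255.192
Last octet of IP: 141
Last octet of mask: 192
Network last octet = 141 AND 192 = 128

128


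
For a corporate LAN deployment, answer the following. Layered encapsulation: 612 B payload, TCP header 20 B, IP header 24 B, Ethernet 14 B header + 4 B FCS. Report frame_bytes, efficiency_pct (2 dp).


TCP segment = 612 + 20 = 632 B
IP packet = 632 + 24 = 656 B
Ethernet frame = 656 + 14 + 4 = 674 B
Efficiency = app / frame = 612 / 674 = 0.908012 = 90.8012% -> 90.80% (2 dp)

674, 90.80


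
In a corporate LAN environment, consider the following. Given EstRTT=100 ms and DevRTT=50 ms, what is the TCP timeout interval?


Given: EstRTT = 100 ms, DevRTT = 50 ms
Timeout = EstRTT + 4 * DevRTT
4 * DevRTT = 4 * 50 = 200
Timeout = 100 + 200 = 300 ms

300


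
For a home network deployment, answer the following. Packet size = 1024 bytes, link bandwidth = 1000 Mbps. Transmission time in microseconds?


Given: packet = 1024 bytes, bandwidth = 1000 Mbps
Packet in bits = 1024 * 8 = 8192 bits
Bandwidth = 1000 * 10^6 = 1000000000 bps
Time = 8192 / 1000000000 seconds
Time in us = 8192 * 10^6 / 1000000000 = 8.192

8.192


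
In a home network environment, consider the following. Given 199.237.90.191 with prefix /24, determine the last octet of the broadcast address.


Given: IP = 199.237.90.191, prefix = /24
Host bits = 32 - 24 = 8
Network last octet = 191 AND mask = 0
Host part size = 2^8 - 1 = 255
Broadcast last octet = 0 OR 255 = 255

255
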